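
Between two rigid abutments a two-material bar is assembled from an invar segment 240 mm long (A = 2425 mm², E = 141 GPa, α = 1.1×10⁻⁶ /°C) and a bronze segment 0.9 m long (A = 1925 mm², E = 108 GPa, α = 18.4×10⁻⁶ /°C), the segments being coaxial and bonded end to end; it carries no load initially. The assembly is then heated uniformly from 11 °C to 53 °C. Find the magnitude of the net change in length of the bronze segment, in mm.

If the supports were absent, the total length change would be Σ αᵢΔT Lᵢ = 1.1×10⁻⁶×42×240 + 18.4×10⁻⁶×42×900 = 0.7066 mm.
The walls prevent any net length change, so an axial force P (same in every segment) develops. Compatibility: P · Σ Lᵢ/(AᵢEᵢ) = δ_free.
Σ Lᵢ/(AᵢEᵢ) = 240/(2425×141×10³) + 900/(1925×108×10³) = 5.031×10⁻⁶ mm/N.
Hence P = δ_free / Σ(L/AE) = 0.7066/5.031×10⁻⁶ = 140.5 kN (compressive).
For the bronze segment, free thermal change = 18.4×10⁻⁶×42×900 = 0.6955 mm and elastic change from P = 140500×900/(1925×108×10³) = 0.608 mm; these oppose, so the net change is 0.0875 mm (segment lengthens).

|ΔL| ≈ 0.0875 mm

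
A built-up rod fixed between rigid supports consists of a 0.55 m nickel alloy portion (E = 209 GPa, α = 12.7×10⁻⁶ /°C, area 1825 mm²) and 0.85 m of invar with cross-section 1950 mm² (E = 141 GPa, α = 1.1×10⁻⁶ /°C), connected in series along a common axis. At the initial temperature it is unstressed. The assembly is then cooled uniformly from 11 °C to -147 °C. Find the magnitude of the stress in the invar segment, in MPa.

σ ≈ 142 MPa (tensile)

Free thermal contraction of the whole bar: Σ αᵢΔT Lᵢ = 12.7×10⁻⁶×158×550 + 1.1×10⁻⁶×158×850 = 1.251 mm.
Since the ends are fixed, an axial force P builds up, equal in every segment, with P · Σ Lᵢ/(AᵢEᵢ) = δ_free.
The series flexibility is Σ Lᵢ/(AᵢEᵢ) = 550/(1825×209×10³) + 850/(1950×141×10³) = 4.533×10⁻⁶ mm/N.
Hence P = δ_free / Σ(L/AE) = 1.251/4.533×10⁻⁶ = 276 kN (tensile).
σ_{invar} = P / A = 276000 / 1950 = 141.6 MPa.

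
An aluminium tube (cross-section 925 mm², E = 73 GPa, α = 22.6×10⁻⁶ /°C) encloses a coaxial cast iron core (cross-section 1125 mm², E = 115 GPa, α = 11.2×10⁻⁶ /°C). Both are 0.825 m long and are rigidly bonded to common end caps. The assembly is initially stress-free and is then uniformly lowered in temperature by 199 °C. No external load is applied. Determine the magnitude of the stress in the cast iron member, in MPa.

σ ≈ 89.5 MPa (compressive)

Equilibrium of a rigid end plate with no external load gives equal and opposite internal forces ±P in the two members. Since α_{aluminium} > α_{cast iron}, cooling drives the aluminium into tension and the cast iron into compression.
Setting the final lengths equal and cancelling L: (α₁ − α₂)ΔT = P/(A₁E₁) + P/(A₂E₂).
|α₁ − α₂|·ΔT = 11.4×10⁻⁶ × 199 = 0.002269.
1/(A₁E₁) + 1/(A₂E₂) = 1/(925×73×10³) + 1/(1125×115×10³) = 2.254×10⁻⁸ N⁻¹.
P = 0.002269 / 2.254×10⁻⁸ = 100700 N = 100.7 kN.
σ_{cast iron} = P/A₂ = 100700/1125 = 89.47 MPa, compressive.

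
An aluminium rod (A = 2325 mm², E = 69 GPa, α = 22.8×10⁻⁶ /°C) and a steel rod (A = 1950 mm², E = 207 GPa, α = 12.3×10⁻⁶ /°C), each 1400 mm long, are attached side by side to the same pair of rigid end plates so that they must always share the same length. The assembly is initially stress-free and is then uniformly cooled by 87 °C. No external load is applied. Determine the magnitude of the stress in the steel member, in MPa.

The aluminium has the larger α, so on cooling it would change length more than the steel if both were free. The rigid plates force a common final length, so the aluminium is put into tension and the steel into compression, with equal and opposite forces P (no external load).
Setting the final lengths equal and cancelling L: (α₁ − α₂)ΔT = P/(A₁E₁) + P/(A₂E₂).
|α₁ − α₂|·ΔT = 10.5×10⁻⁶ × 87 = 0.0009135.
1/(A₁E₁) + 1/(A₂E₂) = 1/(2325×69×10³) + 1/(1950×207×10³) = 8.711×10⁻⁹ N⁻¹.
So P = 0.0009135 / 8.711×10⁻⁹ = 104.9 kN.
σ_{steel} = P/A₂ = 104900/1950 = 53.78 MPa, compressive.

σ ≈ 53.8 MPa (compressive)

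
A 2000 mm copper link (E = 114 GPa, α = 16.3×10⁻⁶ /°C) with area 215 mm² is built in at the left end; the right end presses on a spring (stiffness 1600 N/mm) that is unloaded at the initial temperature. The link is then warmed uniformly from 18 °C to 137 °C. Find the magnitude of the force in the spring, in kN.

Free thermal expansion: δ_free = αΔT L = 16.3×10⁻⁶ × 119 × 2000 = 3.879 mm.
With a force P in the spring, the elastic change of the link is PL/(AE) and that of the spring is P/k; compatibility requires their sum to equal δ_free.
So P = δ_free / [L/(AE) + 1/k] = 3.879 / [ 2000/(215×114×10³) + 1/(1600) ].
P = 3.879 / 0.0007066 = 5490 N.

P ≈ 5.49 kN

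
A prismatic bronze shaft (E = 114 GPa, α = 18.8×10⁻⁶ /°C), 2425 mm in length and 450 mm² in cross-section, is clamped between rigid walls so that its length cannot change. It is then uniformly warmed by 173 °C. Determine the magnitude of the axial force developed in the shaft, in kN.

With zero net strain, σ = E·αΔT = 114 GPa × 18.8×10⁻⁶ × 173 = 370.8 MPa.
P = AEαΔT = 450 × 114×10³ × 18.8×10⁻⁶ × 173 = 166.8 kN (compressive).

P ≈ 167 kN (compressive)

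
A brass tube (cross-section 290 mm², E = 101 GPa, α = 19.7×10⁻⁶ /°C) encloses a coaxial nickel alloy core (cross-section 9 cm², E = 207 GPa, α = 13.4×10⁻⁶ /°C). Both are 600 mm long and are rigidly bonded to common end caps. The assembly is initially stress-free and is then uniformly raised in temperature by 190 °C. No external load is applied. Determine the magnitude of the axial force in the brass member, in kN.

P ≈ 30.3 kN (compressive in the brass)

Equilibrium of a rigid end plate with no external load gives equal and opposite internal forces ±P in the two members. Since α_{brass} > α_{nickel alloy}, heating drives the brass into compression and the nickel alloy into tension.
Setting the final lengths equal and cancelling L: (α₁ − α₂)ΔT = P/(A₁E₁) + P/(A₂E₂).
|α₁ − α₂|·ΔT = 6.3×10⁻⁶ × 190 = 0.001197.
1/(A₁E₁) + 1/(A₂E₂) = 1/(290×101×10³) + 1/(900×207×10³) = 3.951×10⁻⁸ N⁻¹.
P = 0.001197 / 3.951×10⁻⁸ = 30300 N = 30.3 kN.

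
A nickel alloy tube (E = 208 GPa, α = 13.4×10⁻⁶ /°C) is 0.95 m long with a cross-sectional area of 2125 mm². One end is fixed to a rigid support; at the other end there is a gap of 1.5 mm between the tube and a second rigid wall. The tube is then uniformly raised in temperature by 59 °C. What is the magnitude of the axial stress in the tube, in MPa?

σ ≈ 0 MPa

Unrestrained expansion: δ_free = αΔT L = 13.4×10⁻⁶ × 59 × 950 = 0.7511 mm.
Since δ_free = 0.751 mm is less than the 1.5 mm gap, the tube never touches the wall. No axial force develops.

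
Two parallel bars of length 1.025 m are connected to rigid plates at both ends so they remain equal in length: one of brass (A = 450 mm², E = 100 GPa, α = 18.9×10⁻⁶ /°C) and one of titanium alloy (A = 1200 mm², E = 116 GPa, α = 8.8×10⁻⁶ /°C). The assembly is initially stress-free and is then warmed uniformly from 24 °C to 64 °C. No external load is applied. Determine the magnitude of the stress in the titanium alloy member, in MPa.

σ ≈ 11.4 MPa (tensile)

Both members must finish at the same length. With the larger α, the brass tends to over-expand; the plates restrain it, putting the brass in compression and the titanium alloy in tension. With no external load the two internal forces are equal and opposite, magnitude P.
Setting the final lengths equal and cancelling L: (α₁ − α₂)ΔT = P/(A₁E₁) + P/(A₂E₂).
|α₁ − α₂|·ΔT = 10.1×10⁻⁶ × 40 = 0.000404.
1/(A₁E₁) + 1/(A₂E₂) = 1/(450×100×10³) + 1/(1200×116×10³) = 2.941×10⁻⁸ N⁻¹.
P = 0.000404 / 2.941×10⁻⁸ = 13740 N = 13.74 kN.
σ_{titanium alloy} = P/A₂ = 13740/1200 = 11.45 MPa, tensile.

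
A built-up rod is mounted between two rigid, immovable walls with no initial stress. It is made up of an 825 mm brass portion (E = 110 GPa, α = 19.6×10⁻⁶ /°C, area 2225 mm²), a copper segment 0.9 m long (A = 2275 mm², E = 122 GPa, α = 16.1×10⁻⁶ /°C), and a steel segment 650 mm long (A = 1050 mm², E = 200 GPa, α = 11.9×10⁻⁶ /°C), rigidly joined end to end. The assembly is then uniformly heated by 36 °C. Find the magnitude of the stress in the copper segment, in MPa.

If the supports were absent, the total length change would be Σ αᵢΔT Lᵢ = 19.6×10⁻⁶×36×825 + 16.1×10⁻⁶×36×900 + 11.9×10⁻⁶×36×650 = 1.382 mm.
The rigid supports impose zero overall length change; the single axial force P common to all segments must satisfy P Σ Lᵢ/(AᵢEᵢ) = δ_free.
Σ Lᵢ/(AᵢEᵢ) = 825/(2225×110×10³) + 900/(2275×122×10³) + 650/(1050×200×10³) = 9.709×10⁻⁶ mm/N.
So P = 1.382 / 9.709×10⁻⁶ = 142.4 kN, compressive.
σ_{copper} = P / A = 142400 / 2275 = 62.58 MPa.

σ ≈ 62.6 MPa (compressive)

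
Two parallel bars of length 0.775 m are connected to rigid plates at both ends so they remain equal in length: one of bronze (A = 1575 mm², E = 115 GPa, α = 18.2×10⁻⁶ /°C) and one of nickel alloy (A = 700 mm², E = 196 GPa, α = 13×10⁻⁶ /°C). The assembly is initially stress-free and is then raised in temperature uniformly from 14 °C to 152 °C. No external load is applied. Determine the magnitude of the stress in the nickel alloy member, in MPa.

Both members must finish at the same length. With the larger α, the bronze tends to over-expand; the plates restrain it, putting the bronze in compression and the nickel alloy in tension. With no external load the two internal forces are equal and opposite, magnitude P.
Compatibility of the two members (thermal + elastic change equal): (α₁ − α₂)ΔT = P·[1/(A₁E₁) + 1/(A₂E₂)].
|α₁ − α₂|·ΔT = 5.2×10⁻⁶ × 138 = 0.0007176.
1/(A₁E₁) + 1/(A₂E₂) = 1/(1575×115×10³) + 1/(700×196×10³) = 1.281×10⁻⁸ N⁻¹.
P = 0.0007176 / 1.281×10⁻⁸ = 56020 N = 56.02 kN.
σ_{nickel alloy} = P/A₂ = 56020/700 = 80.03 MPa, tensile.

σ ≈ 80 MPa (tensile)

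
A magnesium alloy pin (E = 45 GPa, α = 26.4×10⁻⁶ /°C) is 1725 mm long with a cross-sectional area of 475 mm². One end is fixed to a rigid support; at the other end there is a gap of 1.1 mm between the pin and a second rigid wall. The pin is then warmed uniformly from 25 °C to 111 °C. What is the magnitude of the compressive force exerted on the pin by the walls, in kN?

Free thermal elongation = αΔT L = 26.4×10⁻⁶ × 86 × 1725 = 3.916 mm.
The gap closes (δ_free > 1.1 mm) and the wall then resists a further 3.916 − 1.1 = 2.816 mm of expansion.
So σ = E(δ_free − g)/L = 45×10³ × 2.816/1725 = 73.47 MPa.
Force on the wall = σA = 73.47 × 475 mm² = 34.9 kN.

P ≈ 34.9 kN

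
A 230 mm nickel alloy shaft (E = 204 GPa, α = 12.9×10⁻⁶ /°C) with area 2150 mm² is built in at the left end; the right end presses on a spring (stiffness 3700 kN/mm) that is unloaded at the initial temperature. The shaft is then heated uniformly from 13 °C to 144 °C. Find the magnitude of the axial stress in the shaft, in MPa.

The unrestrained thermal change is αΔT L = 12.9×10⁻⁶ × 131 × 230 = 0.3887 mm.
Let P be the compressive force at the spring. The shaft shortens elastically by PL/(AE) and the spring compresses by P/k; together these equal δ_free.
So P = δ_free / [L/(AE) + 1/k] = 0.3887 / [ 230/(2150×204×10³) + 1/(3700×10³) ].
P = 0.3887 / 7.947×10⁻⁷ = 489100 N.
σ = P/A = 489100/2150 = 227.5 MPa.

σ ≈ 227 MPa (compressive)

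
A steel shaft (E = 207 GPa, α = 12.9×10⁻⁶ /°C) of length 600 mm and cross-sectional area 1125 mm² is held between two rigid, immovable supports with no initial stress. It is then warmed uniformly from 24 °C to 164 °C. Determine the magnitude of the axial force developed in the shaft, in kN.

With zero net strain, σ = E·αΔT = 207 GPa × 12.9×10⁻⁶ × 140 = 373.8 MPa.
Then P = σA = 373.8 × 1125 mm² = 420.6 kN, compressive.

P ≈ 421 kN (compressive)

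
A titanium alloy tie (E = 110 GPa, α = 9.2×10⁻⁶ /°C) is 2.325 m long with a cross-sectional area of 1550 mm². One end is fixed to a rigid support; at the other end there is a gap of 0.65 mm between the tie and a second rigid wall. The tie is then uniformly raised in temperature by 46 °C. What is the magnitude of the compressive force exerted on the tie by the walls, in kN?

P ≈ 24.5 kN

Unrestrained expansion: δ_free = αΔT L = 9.2×10⁻⁶ × 46 × 2325 = 0.9839 mm.
After closing the 0.65 mm clearance, 0.9839 − 0.65 = 0.3339 mm of expansion remains to be suppressed by the wall.
That suppressed elongation corresponds to σ = E·Δ/L = 110×10³ × 0.3339/2325 = 15.8 MPa.
P = σA = 15.8 × 1550 = 24.49 kN.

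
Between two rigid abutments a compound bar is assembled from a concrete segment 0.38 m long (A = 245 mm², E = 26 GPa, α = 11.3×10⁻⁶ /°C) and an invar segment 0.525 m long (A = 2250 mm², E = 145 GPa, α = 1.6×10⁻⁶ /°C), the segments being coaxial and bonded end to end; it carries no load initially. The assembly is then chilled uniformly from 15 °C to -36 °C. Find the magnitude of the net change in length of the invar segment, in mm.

If the supports were absent, the total length change would be Σ αᵢΔT Lᵢ = 11.3×10⁻⁶×51×380 + 1.6×10⁻⁶×51×525 = 0.2618 mm.
The walls prevent any net length change, so an axial force P (same in every segment) develops. Compatibility: P · Σ Lᵢ/(AᵢEᵢ) = δ_free.
The series flexibility is Σ Lᵢ/(AᵢEᵢ) = 380/(245×26×10³) + 525/(2250×145×10³) = 6.126×10⁻⁵ mm/N.
So P = 0.2618 / 6.126×10⁻⁵ = 4.274 kN, tensile.
For the invar segment, free thermal change = 1.6×10⁻⁶×51×525 = 0.04284 mm and elastic change from P = 4274×525/(2250×145×10³) = 0.006878 mm; these oppose, so the net change is 0.036 mm (segment shortens).

|ΔL| ≈ 0.036 mm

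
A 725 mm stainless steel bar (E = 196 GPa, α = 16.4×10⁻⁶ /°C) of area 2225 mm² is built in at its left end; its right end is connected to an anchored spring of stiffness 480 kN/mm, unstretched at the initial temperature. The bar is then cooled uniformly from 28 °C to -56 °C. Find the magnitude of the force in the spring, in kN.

P ≈ 267 kN

The unrestrained thermal change is αΔT L = 16.4×10⁻⁶ × 84 × 725 = 0.9988 mm.
Let P be the tensile force in the spring. The bar extends elastically by PL/(AE) and the spring stretches by P/k; together these equal δ_free.
P [ L/(AE) + 1/k ] = δ_free → P [ 725/(2225×196×10³) + 1/(480×10³) ] = 0.9988.
P = 0.9988 / 3.746×10⁻⁶ = 266600 N.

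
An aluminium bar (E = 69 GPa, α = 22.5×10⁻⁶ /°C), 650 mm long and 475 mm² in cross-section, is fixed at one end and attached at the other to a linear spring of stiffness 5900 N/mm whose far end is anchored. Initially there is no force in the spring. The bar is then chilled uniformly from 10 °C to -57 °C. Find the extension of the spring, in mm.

δ ≈ 0.877 mm

If the spring were absent the bar would shorten by αΔT L = 22.5×10⁻⁶ × 67 × 650 = 0.9799 mm.
With a force P in the spring, the elastic change of the bar is PL/(AE) and that of the spring is P/k; compatibility requires their sum to equal δ_free.
P [ L/(AE) + 1/k ] = δ_free → P [ 650/(475×69×10³) + 1/(5900) ] = 0.9799.
P = 0.9799 / 0.0001893 = 5176 N.
Spring extension = P/k = 5176/(5900) = 0.8772 mm.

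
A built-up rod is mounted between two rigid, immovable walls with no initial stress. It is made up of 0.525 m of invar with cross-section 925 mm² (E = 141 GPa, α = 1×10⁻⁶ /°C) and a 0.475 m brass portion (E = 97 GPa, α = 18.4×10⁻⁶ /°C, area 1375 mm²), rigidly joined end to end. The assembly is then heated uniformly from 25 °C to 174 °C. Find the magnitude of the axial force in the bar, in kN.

Free thermal expansion of the whole bar: Σ αᵢΔT Lᵢ = 1×10⁻⁶×149×525 + 18.4×10⁻⁶×149×475 = 1.38 mm.
Since the ends are fixed, an axial force P builds up, equal in every segment, with P · Σ Lᵢ/(AᵢEᵢ) = δ_free.
The series flexibility is Σ Lᵢ/(AᵢEᵢ) = 525/(925×141×10³) + 475/(1375×97×10³) = 7.587×10⁻⁶ mm/N.
So P = 1.38 / 7.587×10⁻⁶ = 182 kN, compressive.

P ≈ 182 kN (compressive)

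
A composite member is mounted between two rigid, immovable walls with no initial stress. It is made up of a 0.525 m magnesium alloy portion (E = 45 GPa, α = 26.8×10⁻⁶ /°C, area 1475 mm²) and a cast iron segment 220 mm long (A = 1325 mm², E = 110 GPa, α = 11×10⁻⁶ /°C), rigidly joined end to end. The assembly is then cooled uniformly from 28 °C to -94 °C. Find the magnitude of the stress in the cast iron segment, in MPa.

Free thermal contraction of the whole bar: Σ αᵢΔT Lᵢ = 26.8×10⁻⁶×122×525 + 11×10⁻⁶×122×220 = 2.012 mm.
Since the ends are fixed, an axial force P builds up, equal in every segment, with P · Σ Lᵢ/(AᵢEᵢ) = δ_free.
The series flexibility is Σ Lᵢ/(AᵢEᵢ) = 525/(1475×45×10³) + 220/(1325×110×10³) = 9.419×10⁻⁶ mm/N.
P = 2.012 / 9.419×10⁻⁶ = 213600 N = 213.6 kN, tensile.
σ_{cast iron} = P / A = 213600 / 1325 = 161.2 MPa.

σ ≈ 161 MPa (tensile)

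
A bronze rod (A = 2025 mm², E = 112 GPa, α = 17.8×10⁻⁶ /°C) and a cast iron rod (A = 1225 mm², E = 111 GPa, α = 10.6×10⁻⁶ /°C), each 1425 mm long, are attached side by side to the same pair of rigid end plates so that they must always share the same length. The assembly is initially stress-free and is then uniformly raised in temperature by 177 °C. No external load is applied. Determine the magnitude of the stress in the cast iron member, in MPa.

σ ≈ 88.4 MPa (tensile)

The bronze has the larger α, so on heating it would change length more than the cast iron if both were free. The rigid plates force a common final length, so the bronze is put into compression and the cast iron into tension, with equal and opposite forces P (no external load).
Compatibility of the two members (thermal + elastic change equal): (α₁ − α₂)ΔT = P·[1/(A₁E₁) + 1/(A₂E₂)].
|α₁ − α₂|·ΔT = 7.2×10⁻⁶ × 177 = 0.001274.
1/(A₁E₁) + 1/(A₂E₂) = 1/(2025×112×10³) + 1/(1225×111×10³) = 1.176×10⁻⁸ N⁻¹.
P = 0.001274 / 1.176×10⁻⁸ = 108300 N = 108.3 kN.
σ_{cast iron} = P/A₂ = 108300/1225 = 88.44 MPa, tensile.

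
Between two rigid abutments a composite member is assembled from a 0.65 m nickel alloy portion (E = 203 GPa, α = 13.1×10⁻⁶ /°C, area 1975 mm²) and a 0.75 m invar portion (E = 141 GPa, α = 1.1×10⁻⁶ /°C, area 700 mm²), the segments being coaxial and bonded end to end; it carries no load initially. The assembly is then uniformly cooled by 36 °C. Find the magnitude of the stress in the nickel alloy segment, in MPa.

Free thermal contraction of the whole bar: Σ αᵢΔT Lᵢ = 13.1×10⁻⁶×36×650 + 1.1×10⁻⁶×36×750 = 0.3362 mm.
The walls prevent any net length change, so an axial force P (same in every segment) develops. Compatibility: P · Σ Lᵢ/(AᵢEᵢ) = δ_free.
Σ Lᵢ/(AᵢEᵢ) = 650/(1975×203×10³) + 750/(700×141×10³) = 9.22×10⁻⁶ mm/N.
P = 0.3362 / 9.22×10⁻⁶ = 36470 N = 36.47 kN, tensile.
σ_{nickel alloy} = P / A = 36470 / 1975 = 18.47 MPa.

σ ≈ 18.5 MPa (tensile)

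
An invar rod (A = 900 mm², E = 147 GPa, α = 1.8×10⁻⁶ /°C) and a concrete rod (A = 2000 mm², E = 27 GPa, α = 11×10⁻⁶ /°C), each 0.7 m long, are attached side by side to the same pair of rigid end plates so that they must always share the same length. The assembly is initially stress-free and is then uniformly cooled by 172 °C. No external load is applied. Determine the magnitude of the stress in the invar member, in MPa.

The concrete has the larger α, so on cooling it would change length more than the invar if both were free. The rigid plates force a common final length, so the concrete is put into tension and the invar into compression, with equal and opposite forces P (no external load).
Setting the final lengths equal and cancelling L: (α₁ − α₂)ΔT = P/(A₁E₁) + P/(A₂E₂).
|α₁ − α₂|·ΔT = 9.2×10⁻⁶ × 172 = 0.001582.
1/(A₁E₁) + 1/(A₂E₂) = 1/(900×147×10³) + 1/(2000×27×10³) = 2.608×10⁻⁸ N⁻¹.
P = 0.001582 / 2.608×10⁻⁸ = 60680 N = 60.68 kN.
σ_{invar} = P/A₁ = 60680/900 = 67.42 MPa, compressive.

σ ≈ 67.4 MPa (compressive)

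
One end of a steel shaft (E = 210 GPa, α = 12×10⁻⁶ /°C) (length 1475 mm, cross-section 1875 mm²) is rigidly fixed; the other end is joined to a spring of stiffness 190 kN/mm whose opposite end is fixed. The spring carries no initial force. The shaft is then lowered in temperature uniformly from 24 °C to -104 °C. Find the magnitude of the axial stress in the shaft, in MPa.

If the spring were absent the shaft would shorten by αΔT L = 12×10⁻⁶ × 128 × 1475 = 2.266 mm.
With a force P in the spring, the elastic change of the shaft is PL/(AE) and that of the spring is P/k; compatibility requires their sum to equal δ_free.
P [ L/(AE) + 1/k ] = δ_free → P [ 1475/(1875×210×10³) + 1/(190×10³) ] = 2.266.
P = 2.266 / 9.009×10⁻⁶ = 251500 N.
σ = P/A = 251500/1875 = 134.1 MPa.

σ ≈ 134 MPa (tensile)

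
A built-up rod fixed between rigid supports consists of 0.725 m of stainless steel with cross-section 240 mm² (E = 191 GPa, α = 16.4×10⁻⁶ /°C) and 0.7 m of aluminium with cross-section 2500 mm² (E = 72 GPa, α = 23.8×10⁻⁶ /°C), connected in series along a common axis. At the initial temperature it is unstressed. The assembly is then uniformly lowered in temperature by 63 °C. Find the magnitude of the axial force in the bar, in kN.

P ≈ 91.3 kN (tensile)

With the walls removed the bar would change length by δ_free = Σ αᵢΔT Lᵢ = 16.4×10⁻⁶×63×725 + 23.8×10⁻⁶×63×700 = 1.799 mm.
Since the ends are fixed, an axial force P builds up, equal in every segment, with P · Σ Lᵢ/(AᵢEᵢ) = δ_free.
Σ Lᵢ/(AᵢEᵢ) = 725/(240×191×10³) + 700/(2500×72×10³) = 1.97×10⁻⁵ mm/N.
Hence P = δ_free / Σ(L/AE) = 1.799/1.97×10⁻⁵ = 91.28 kN (tensile).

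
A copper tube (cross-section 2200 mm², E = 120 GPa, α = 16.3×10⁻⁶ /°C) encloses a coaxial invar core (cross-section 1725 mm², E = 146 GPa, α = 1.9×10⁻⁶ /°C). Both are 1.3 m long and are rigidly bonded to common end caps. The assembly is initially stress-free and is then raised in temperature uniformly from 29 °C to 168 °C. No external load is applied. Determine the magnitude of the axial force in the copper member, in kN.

P ≈ 258 kN (compressive in the copper)

Both members must finish at the same length. With the larger α, the copper tends to over-expand; the plates restrain it, putting the copper in compression and the invar in tension. With no external load the two internal forces are equal and opposite, magnitude P.
Setting the final lengths equal and cancelling L: (α₁ − α₂)ΔT = P/(A₁E₁) + P/(A₂E₂).
|α₁ − α₂|·ΔT = 14.4×10⁻⁶ × 139 = 0.002002.
1/(A₁E₁) + 1/(A₂E₂) = 1/(2200×120×10³) + 1/(1725×146×10³) = 7.758×10⁻⁹ N⁻¹.
P = 0.002002 / 7.758×10⁻⁹ = 258000 N = 258 kN.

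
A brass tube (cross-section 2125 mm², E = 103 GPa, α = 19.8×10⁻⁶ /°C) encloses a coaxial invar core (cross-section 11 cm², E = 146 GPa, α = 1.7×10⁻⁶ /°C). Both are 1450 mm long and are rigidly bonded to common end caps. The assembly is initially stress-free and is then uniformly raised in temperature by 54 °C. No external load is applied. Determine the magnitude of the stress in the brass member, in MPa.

Equilibrium of a rigid end plate with no external load gives equal and opposite internal forces ±P in the two members. Since α_{brass} > α_{invar}, heating drives the brass into compression and the invar into tension.
Setting the final lengths equal and cancelling L: (α₁ − α₂)ΔT = P/(A₁E₁) + P/(A₂E₂).
|α₁ − α₂|·ΔT = 18.1×10⁻⁶ × 54 = 0.0009774.
1/(A₁E₁) + 1/(A₂E₂) = 1/(2125×103×10³) + 1/(1100×146×10³) = 1.08×10⁻⁸ N⁻¹.
So P = 0.0009774 / 1.08×10⁻⁸ = 90.54 kN.
σ_{brass} = P/A₁ = 90540/2125 = 42.61 MPa, compressive.

σ ≈ 42.6 MPa (compressive)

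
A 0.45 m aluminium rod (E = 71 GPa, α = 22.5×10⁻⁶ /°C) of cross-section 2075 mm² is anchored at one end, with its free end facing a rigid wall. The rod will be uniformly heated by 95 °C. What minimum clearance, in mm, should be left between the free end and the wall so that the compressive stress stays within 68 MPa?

With no wall the rod would lengthen by αΔT L = 22.5×10⁻⁶ × 95 × 450 = 0.9619 mm.
At the allowable stress the elastic shortening the wall may impose is σL/E = 68 × 450 / (71×10³) = 0.431 mm.
So the gap has to take up the difference, g_min = δ_free − σL/E = 0.9619 − 0.431 = 0.5309 mm.

g ≈ 0.531 mm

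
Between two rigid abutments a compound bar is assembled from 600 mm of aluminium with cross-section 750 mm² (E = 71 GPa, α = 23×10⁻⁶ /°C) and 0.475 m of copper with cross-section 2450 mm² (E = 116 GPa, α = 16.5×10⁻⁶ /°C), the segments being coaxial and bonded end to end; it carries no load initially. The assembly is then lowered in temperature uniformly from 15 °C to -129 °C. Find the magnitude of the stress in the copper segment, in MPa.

σ ≈ 98.3 MPa (tensile)

If the supports were absent, the total length change would be Σ αᵢΔT Lᵢ = 23×10⁻⁶×144×600 + 16.5×10⁻⁶×144×475 = 3.116 mm.
The walls prevent any net length change, so an axial force P (same in every segment) develops. Compatibility: P · Σ Lᵢ/(AᵢEᵢ) = δ_free.
Σ Lᵢ/(AᵢEᵢ) = 600/(750×71×10³) + 475/(2450×116×10³) = 1.294×10⁻⁵ mm/N.
So P = 3.116 / 1.294×10⁻⁵ = 240.8 kN, tensile.
σ_{copper} = P / A = 240800 / 2450 = 98.29 MPa.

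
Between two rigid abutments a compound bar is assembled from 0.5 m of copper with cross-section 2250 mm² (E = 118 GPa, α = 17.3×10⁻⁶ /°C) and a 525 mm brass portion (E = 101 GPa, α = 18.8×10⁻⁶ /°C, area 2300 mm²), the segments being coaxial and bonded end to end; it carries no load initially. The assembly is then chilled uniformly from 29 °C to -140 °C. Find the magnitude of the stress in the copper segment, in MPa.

With the walls removed the bar would change length by δ_free = Σ αᵢΔT Lᵢ = 17.3×10⁻⁶×169×500 + 18.8×10⁻⁶×169×525 = 3.13 mm.
Since the ends are fixed, an axial force P builds up, equal in every segment, with P · Σ Lᵢ/(AᵢEᵢ) = δ_free.
The series flexibility is Σ Lᵢ/(AᵢEᵢ) = 500/(2250×118×10³) + 525/(2300×101×10³) = 4.143×10⁻⁶ mm/N.
So P = 3.13 / 4.143×10⁻⁶ = 755.4 kN, tensile.
σ_{copper} = P / A = 755400 / 2250 = 335.7 MPa.

σ ≈ 336 MPa (tensile)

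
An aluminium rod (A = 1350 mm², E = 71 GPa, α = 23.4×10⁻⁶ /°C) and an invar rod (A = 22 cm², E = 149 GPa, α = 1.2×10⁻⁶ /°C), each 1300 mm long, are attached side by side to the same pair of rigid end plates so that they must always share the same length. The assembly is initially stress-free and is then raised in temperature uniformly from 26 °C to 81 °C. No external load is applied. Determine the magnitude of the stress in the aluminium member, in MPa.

σ ≈ 67.1 MPa (compressive)

Equilibrium of a rigid end plate with no external load gives equal and opposite internal forces ±P in the two members. Since α_{aluminium} > α_{invar}, heating drives the aluminium into compression and the invar into tension.
Setting the final lengths equal and cancelling L: (α₁ − α₂)ΔT = P/(A₁E₁) + P/(A₂E₂).
|α₁ − α₂|·ΔT = 22.2×10⁻⁶ × 55 = 0.001221.
1/(A₁E₁) + 1/(A₂E₂) = 1/(1350×71×10³) + 1/(2200×149×10³) = 1.348×10⁻⁸ N⁻¹.
So P = 0.001221 / 1.348×10⁻⁸ = 90.55 kN.
σ_{aluminium} = P/A₁ = 90550/1350 = 67.08 MPa, compressive.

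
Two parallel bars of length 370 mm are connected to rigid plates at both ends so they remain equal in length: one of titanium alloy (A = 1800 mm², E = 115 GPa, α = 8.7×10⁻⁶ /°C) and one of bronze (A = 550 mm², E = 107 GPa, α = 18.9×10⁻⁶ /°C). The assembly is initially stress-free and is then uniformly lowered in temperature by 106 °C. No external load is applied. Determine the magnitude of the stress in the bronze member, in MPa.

Equilibrium of a rigid end plate with no external load gives equal and opposite internal forces ±P in the two members. Since α_{bronze} > α_{titanium alloy}, cooling drives the bronze into tension and the titanium alloy into compression.
Equating the net (thermal + elastic) strains gives |α₁ − α₂|·ΔT = P·[1/(A₁E₁) + 1/(A₂E₂)].
|α₁ − α₂|·ΔT = 10.2×10⁻⁶ × 106 = 0.001081.
1/(A₁E₁) + 1/(A₂E₂) = 1/(1800×115×10³) + 1/(550×107×10³) = 2.182×10⁻⁸ N⁻¹.
So P = 0.001081 / 2.182×10⁻⁸ = 49.54 kN.
σ_{bronze} = P/A₂ = 49540/550 = 90.08 MPa, tensile.

σ ≈ 90.1 MPa (tensile)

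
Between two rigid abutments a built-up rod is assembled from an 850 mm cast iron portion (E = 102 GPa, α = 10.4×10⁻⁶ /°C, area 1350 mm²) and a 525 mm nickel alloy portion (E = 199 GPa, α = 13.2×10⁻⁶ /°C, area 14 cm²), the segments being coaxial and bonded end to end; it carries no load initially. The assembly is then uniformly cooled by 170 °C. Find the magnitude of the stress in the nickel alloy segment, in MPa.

If the supports were absent, the total length change would be Σ αᵢΔT Lᵢ = 10.4×10⁻⁶×170×850 + 13.2×10⁻⁶×170×525 = 2.681 mm.
The rigid supports impose zero overall length change; the single axial force P common to all segments must satisfy P Σ Lᵢ/(AᵢEᵢ) = δ_free.
The series flexibility is Σ Lᵢ/(AᵢEᵢ) = 850/(1350×102×10³) + 525/(1400×199×10³) = 8.057×10⁻⁶ mm/N.
Hence P = δ_free / Σ(L/AE) = 2.681/8.057×10⁻⁶ = 332.7 kN (tensile).
σ_{nickel alloy} = P / A = 332700 / 1400 = 237.7 MPa.

σ ≈ 238 MPa (tensile)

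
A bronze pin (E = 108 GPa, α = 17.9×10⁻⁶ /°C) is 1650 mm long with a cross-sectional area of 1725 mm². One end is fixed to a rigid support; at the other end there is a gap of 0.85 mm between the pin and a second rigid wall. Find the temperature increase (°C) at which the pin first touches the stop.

Contact occurs when the free expansion equals the gap: αΔT L = 0.85 mm.
So ΔT = g/(αL) = 0.85/(17.9×10⁻⁶ × 1650) = 28.78 °C.

ΔT ≈ 28.8 °C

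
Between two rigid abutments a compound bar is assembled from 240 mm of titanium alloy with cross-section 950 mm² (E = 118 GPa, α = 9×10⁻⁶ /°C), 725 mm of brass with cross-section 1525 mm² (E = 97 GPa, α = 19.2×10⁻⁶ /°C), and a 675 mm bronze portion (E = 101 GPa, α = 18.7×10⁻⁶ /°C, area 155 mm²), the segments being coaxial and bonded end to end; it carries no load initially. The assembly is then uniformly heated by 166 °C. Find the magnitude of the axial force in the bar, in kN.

Free thermal expansion of the whole bar: Σ αᵢΔT Lᵢ = 9×10⁻⁶×166×240 + 19.2×10⁻⁶×166×725 + 18.7×10⁻⁶×166×675 = 4.765 mm.
The walls prevent any net length change, so an axial force P (same in every segment) develops. Compatibility: P · Σ Lᵢ/(AᵢEᵢ) = δ_free.
The series flexibility is Σ Lᵢ/(AᵢEᵢ) = 240/(950×118×10³) + 725/(1525×97×10³) + 675/(155×101×10³) = 5.016×10⁻⁵ mm/N.
Hence P = δ_free / Σ(L/AE) = 4.765/5.016×10⁻⁵ = 94.99 kN (compressive).

P ≈ 95 kN (compressive)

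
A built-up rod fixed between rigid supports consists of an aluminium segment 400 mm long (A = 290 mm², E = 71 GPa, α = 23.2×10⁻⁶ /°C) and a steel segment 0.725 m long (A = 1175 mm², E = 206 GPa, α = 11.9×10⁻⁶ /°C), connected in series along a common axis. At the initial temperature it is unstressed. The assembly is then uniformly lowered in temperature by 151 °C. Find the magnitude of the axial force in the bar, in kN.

P ≈ 121 kN (tensile)

Free thermal contraction of the whole bar: Σ αᵢΔT Lᵢ = 23.2×10⁻⁶×151×400 + 11.9×10⁻⁶×151×725 = 2.704 mm.
The walls prevent any net length change, so an axial force P (same in every segment) develops. Compatibility: P · Σ Lᵢ/(AᵢEᵢ) = δ_free.
Σ Lᵢ/(AᵢEᵢ) = 400/(290×71×10³) + 725/(1175×206×10³) = 2.242×10⁻⁵ mm/N.
P = 2.704 / 2.242×10⁻⁵ = 120600 N = 120.6 kN, tensile.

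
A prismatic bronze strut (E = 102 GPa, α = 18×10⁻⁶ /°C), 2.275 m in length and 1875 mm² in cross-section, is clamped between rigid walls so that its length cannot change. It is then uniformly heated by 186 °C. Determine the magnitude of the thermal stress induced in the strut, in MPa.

The supports are rigid, so the total axial strain is zero. The restrained thermal strain is ε = αΔT = 18×10⁻⁶ × 186 = 3348×10⁻⁶.
σ = EαΔT = 102×10³ × 18×10⁻⁶ × 186 = 341.5 MPa (compressive; the strut is trying to expand).

σ ≈ 341 MPa (compressive)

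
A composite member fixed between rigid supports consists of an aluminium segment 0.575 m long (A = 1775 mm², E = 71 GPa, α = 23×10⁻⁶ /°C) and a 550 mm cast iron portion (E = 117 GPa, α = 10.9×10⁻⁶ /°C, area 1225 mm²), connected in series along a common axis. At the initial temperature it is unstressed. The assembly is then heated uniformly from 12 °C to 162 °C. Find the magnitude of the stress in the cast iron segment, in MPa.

Free thermal expansion of the whole bar: Σ αᵢΔT Lᵢ = 23×10⁻⁶×150×575 + 10.9×10⁻⁶×150×550 = 2.883 mm.
The rigid supports impose zero overall length change; the single axial force P common to all segments must satisfy P Σ Lᵢ/(AᵢEᵢ) = δ_free.
Σ Lᵢ/(AᵢEᵢ) = 575/(1775×71×10³) + 550/(1225×117×10³) = 8.4×10⁻⁶ mm/N.
P = 2.883 / 8.4×10⁻⁶ = 343200 N = 343.2 kN, compressive.
σ_{cast iron} = P / A = 343200 / 1225 = 280.2 MPa.

σ ≈ 280 MPa (compressive)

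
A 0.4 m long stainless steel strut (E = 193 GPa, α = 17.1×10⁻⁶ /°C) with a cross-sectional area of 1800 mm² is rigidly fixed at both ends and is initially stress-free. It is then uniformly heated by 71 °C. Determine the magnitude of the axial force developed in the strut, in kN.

Full restraint means ε = 0, so the stress is σ = EαΔT = 193×10³ × 17.1×10⁻⁶ × 71 = 234.3 MPa.
P = AEαΔT = 1800 × 193×10³ × 17.1×10⁻⁶ × 71 = 421.8 kN (compressive).

P ≈ 422 kN (compressive)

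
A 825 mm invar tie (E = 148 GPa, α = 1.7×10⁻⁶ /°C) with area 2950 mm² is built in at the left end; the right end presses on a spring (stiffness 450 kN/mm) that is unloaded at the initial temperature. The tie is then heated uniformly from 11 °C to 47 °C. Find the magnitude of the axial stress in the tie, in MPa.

Free thermal expansion: δ_free = αΔT L = 1.7×10⁻⁶ × 36 × 825 = 0.05049 mm.
With a force P in the spring, the elastic change of the tie is PL/(AE) and that of the spring is P/k; compatibility requires their sum to equal δ_free.
P [ L/(AE) + 1/k ] = δ_free → P [ 825/(2950×148×10³) + 1/(450×10³) ] = 0.05049.
P = 0.05049 / 4.112×10⁻⁶ = 12280 N.
σ = P/A = 12280/2950 = 4.162 MPa.

σ ≈ 4.16 MPa (compressive)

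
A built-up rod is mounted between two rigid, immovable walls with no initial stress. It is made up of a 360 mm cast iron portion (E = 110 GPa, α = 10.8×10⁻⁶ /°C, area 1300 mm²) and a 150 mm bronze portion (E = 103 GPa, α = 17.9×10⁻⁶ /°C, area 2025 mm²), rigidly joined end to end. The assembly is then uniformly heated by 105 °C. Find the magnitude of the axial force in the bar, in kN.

If the supports were absent, the total length change would be Σ αᵢΔT Lᵢ = 10.8×10⁻⁶×105×360 + 17.9×10⁻⁶×105×150 = 0.6902 mm.
Since the ends are fixed, an axial force P builds up, equal in every segment, with P · Σ Lᵢ/(AᵢEᵢ) = δ_free.
Σ Lᵢ/(AᵢEᵢ) = 360/(1300×110×10³) + 150/(2025×103×10³) = 3.237×10⁻⁶ mm/N.
Hence P = δ_free / Σ(L/AE) = 0.6902/3.237×10⁻⁶ = 213.2 kN (compressive).

P ≈ 213 kN (compressive)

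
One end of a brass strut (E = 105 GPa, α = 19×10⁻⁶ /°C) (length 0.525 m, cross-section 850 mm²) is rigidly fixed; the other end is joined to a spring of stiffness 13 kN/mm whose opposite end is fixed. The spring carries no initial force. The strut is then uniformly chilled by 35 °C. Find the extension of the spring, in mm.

The unrestrained thermal change is αΔT L = 19×10⁻⁶ × 35 × 525 = 0.3491 mm.
With a force P in the spring, the elastic change of the strut is PL/(AE) and that of the spring is P/k; compatibility requires their sum to equal δ_free.
So P = δ_free / [L/(AE) + 1/k] = 0.3491 / [ 525/(850×105×10³) + 1/(13×10³) ].
P = 0.3491 / 8.281×10⁻⁵ = 4216 N.
Spring extension = P/k = 4216/(13×10³) = 0.3243 mm.

δ ≈ 0.324 mm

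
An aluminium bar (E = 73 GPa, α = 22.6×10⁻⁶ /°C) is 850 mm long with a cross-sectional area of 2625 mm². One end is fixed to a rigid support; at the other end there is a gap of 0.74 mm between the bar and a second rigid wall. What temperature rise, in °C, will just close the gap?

Contact occurs when the free expansion equals the gap: αΔT L = 0.74 mm.
ΔT = 0.74 / (22.6×10⁻⁶ × 850) = 38.52 °C.

ΔT ≈ 38.5 °C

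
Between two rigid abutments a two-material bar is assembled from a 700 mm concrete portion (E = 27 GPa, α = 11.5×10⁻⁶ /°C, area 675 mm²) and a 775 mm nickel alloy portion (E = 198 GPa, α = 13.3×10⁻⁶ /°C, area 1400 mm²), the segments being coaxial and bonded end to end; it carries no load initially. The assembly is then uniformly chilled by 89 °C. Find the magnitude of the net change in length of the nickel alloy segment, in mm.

If the supports were absent, the total length change would be Σ αᵢΔT Lᵢ = 11.5×10⁻⁶×89×700 + 13.3×10⁻⁶×89×775 = 1.634 mm.
The rigid supports impose zero overall length change; the single axial force P common to all segments must satisfy P Σ Lᵢ/(AᵢEᵢ) = δ_free.
The series flexibility is Σ Lᵢ/(AᵢEᵢ) = 700/(675×27×10³) + 775/(1400×198×10³) = 4.12×10⁻⁵ mm/N.
So P = 1.634 / 4.12×10⁻⁵ = 39.65 kN, tensile.
For the nickel alloy segment, free thermal change = 13.3×10⁻⁶×89×775 = 0.9174 mm and elastic change from P = 39650×775/(1400×198×10³) = 0.1109 mm; these oppose, so the net change is 0.807 mm (segment shortens).

|ΔL| ≈ 0.807 mm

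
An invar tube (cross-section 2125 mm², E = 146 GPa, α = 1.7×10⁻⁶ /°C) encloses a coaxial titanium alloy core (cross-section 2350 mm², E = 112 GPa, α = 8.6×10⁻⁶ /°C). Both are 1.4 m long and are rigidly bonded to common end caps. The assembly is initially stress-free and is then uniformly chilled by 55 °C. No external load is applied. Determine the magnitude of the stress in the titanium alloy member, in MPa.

The titanium alloy has the larger α, so on cooling it would change length more than the invar if both were free. The rigid plates force a common final length, so the titanium alloy is put into tension and the invar into compression, with equal and opposite forces P (no external load).
Equating the net (thermal + elastic) strains gives |α₁ − α₂|·ΔT = P·[1/(A₁E₁) + 1/(A₂E₂)].
|α₁ − α₂|·ΔT = 6.9×10⁻⁶ × 55 = 0.0003795.
1/(A₁E₁) + 1/(A₂E₂) = 1/(2125×146×10³) + 1/(2350×112×10³) = 7.023×10⁻⁹ N⁻¹.
So P = 0.0003795 / 7.023×10⁻⁹ = 54.04 kN.
σ_{titanium alloy} = P/A₂ = 54040/2350 = 23 MPa, tensile.

σ ≈ 23 MPa (tensile)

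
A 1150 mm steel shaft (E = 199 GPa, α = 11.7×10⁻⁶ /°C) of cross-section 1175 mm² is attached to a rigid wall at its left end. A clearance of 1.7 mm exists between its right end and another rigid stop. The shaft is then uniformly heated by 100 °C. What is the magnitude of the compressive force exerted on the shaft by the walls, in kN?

If the wall were absent the shaft would grow by αΔT L = 11.7×10⁻⁶ × 100 × 1150 = 1.345 mm.
Since δ_free = 1.35 mm is less than the 1.7 mm gap, the shaft never touches the wall. No axial force develops.

P ≈ 0 kN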